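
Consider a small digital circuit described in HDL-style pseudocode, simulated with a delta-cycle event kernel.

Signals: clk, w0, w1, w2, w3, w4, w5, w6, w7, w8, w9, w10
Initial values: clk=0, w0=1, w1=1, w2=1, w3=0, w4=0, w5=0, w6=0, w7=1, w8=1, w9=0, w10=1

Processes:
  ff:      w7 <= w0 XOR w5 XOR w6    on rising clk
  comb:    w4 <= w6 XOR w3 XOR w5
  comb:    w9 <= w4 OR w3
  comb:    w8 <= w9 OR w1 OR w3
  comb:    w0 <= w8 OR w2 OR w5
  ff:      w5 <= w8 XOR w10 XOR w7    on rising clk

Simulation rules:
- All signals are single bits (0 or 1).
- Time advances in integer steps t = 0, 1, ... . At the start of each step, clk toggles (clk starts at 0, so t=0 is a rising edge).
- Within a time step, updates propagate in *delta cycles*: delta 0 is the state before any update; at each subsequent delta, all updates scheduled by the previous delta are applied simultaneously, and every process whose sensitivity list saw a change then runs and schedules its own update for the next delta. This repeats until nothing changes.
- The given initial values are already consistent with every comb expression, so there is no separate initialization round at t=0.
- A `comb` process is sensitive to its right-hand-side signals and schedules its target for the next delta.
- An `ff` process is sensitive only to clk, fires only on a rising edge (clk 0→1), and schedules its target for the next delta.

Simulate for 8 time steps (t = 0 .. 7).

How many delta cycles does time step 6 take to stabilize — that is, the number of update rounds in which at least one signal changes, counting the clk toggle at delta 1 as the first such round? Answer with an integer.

2

t0.Δ0 w5=0 w7=1 clk=0 w10=1 w9=0 w4=0 w0=1 w3=0 w1=1 w2=1 w8=1 w6=0
t0.Δ1 w5=0 w7=1 clk=1 w10=1 w9=0 w4=0 w0=1 w3=0 w1=1 w2=1 w8=1 w6=0
t0.Δ2 w5=1 w7=1 clk=1 w10=1 w9=0 w4=0 w0=1 w3=0 w1=1 w2=1 w8=1 w6=0
t0.Δ3 w5=1 w7=1 clk=1 w10=1 w9=0 w4=1 w0=1 w3=0 w1=1 w2=1 w8=1 w6=0
t0.Δ4 w5=1 w7=1 clk=1 w10=1 w9=1 w4=1 w0=1 w3=0 w1=1 w2=1 w8=1 w6=0
t1.Δ0 w5=1 w7=1 clk=1 w10=1 w9=1 w4=1 w0=1 w3=0 w1=1 w2=1 w8=1 w6=0
t1.Δ1 w5=1 w7=1 clk=0 w10=1 w9=1 w4=1 w0=1 w3=0 w1=1 w2=1 w8=1 w6=0
t2.Δ0 w5=1 w7=1 clk=0 w10=1 w9=1 w4=1 w0=1 w3=0 w1=1 w2=1 w8=1 w6=0
t2.Δ1 w5=1 w7=1 clk=1 w10=1 w9=1 w4=1 w0=1 w3=0 w1=1 w2=1 w8=1 w6=0
t2.Δ2 w5=1 w7=0 clk=1 w10=1 w9=1 w4=1 w0=1 w3=0 w1=1 w2=1 w8=1 w6=0
t3.Δ0 w5=1 w7=0 clk=1 w10=1 w9=1 w4=1 w0=1 w3=0 w1=1 w2=1 w8=1 w6=0
t3.Δ1 w5=1 w7=0 clk=0 w10=1 w9=1 w4=1 w0=1 w3=0 w1=1 w2=1 w8=1 w6=0
t4.Δ0 w5=1 w7=0 clk=0 w10=1 w9=1 w4=1 w0=1 w3=0 w1=1 w2=1 w8=1 w6=0
t4.Δ1 w5=1 w7=0 clk=1 w10=1 w9=1 w4=1 w0=1 w3=0 w1=1 w2=1 w8=1 w6=0
t4.Δ2 w5=0 w7=0 clk=1 w10=1 w9=1 w4=1 w0=1 w3=0 w1=1 w2=1 w8=1 w6=0
t4.Δ3 w5=0 w7=0 clk=1 w10=1 w9=1 w4=0 w0=1 w3=0 w1=1 w2=1 w8=1 w6=0
t4.Δ4 w5=0 w7=0 clk=1 w10=1 w9=0 w4=0 w0=1 w3=0 w1=1 w2=1 w8=1 w6=0
t5.Δ0 w5=0 w7=0 clk=1 w10=1 w9=0 w4=0 w0=1 w3=0 w1=1 w2=1 w8=1 w6=0
t5.Δ1 w5=0 w7=0 clk=0 w10=1 w9=0 w4=0 w0=1 w3=0 w1=1 w2=1 w8=1 w6=0
t6.Δ0 w5=0 w7=0 clk=0 w10=1 w9=0 w4=0 w0=1 w3=0 w1=1 w2=1 w8=1 w6=0
t6.Δ1 w5=0 w7=0 clk=1 w10=1 w9=0 w4=0 w0=1 w3=0 w1=1 w2=1 w8=1 w6=0
t6.Δ2 w5=0 w7=1 clk=1 w10=1 w9=0 w4=0 w0=1 w3=0 w1=1 w2=1 w8=1 w6=0
t7.Δ0 w5=0 w7=1 clk=1 w10=1 w9=0 w4=0 w0=1 w3=0 w1=1 w2=1 w8=1 w6=0
t7.Δ1 w5=0 w7=1 clk=0 w10=1 w9=0 w4=0 w0=1 w3=0 w1=1 w2=1 w8=1 w6=0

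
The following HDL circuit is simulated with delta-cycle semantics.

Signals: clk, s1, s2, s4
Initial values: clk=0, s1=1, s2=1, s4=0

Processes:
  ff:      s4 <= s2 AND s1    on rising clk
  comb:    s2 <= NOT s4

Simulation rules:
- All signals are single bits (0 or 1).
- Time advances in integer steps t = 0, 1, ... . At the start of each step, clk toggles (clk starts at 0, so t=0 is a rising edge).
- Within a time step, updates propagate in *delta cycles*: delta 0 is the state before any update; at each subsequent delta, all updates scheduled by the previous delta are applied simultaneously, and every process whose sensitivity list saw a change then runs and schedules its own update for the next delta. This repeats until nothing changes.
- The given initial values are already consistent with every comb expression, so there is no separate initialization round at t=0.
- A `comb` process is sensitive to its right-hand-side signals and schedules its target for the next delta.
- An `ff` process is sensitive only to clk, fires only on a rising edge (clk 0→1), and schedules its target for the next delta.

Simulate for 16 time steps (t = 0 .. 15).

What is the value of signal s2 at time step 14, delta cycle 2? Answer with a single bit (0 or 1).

0

[bits: s2,clk,s1,s4]
t=0: Δ0=1010 Δ1=1110 Δ2=1111 Δ3=0111 | 3Δ
t=1: Δ0=0111 Δ1=0011 | 1Δ
t=2: Δ0=0011 Δ1=0111 Δ2=0110 Δ3=1110 | 3Δ
t=3: Δ0=1110 Δ1=1010 | 1Δ
t=4: Δ0=1010 Δ1=1110 Δ2=1111 Δ3=0111 | 3Δ
t=5: Δ0=0111 Δ1=0011 | 1Δ
t=6: Δ0=0011 Δ1=0111 Δ2=0110 Δ3=1110 | 3Δ
t=7: Δ0=1110 Δ1=1010 | 1Δ
t=8: Δ0=1010 Δ1=1110 Δ2=1111 Δ3=0111 | 3Δ
t=9: Δ0=0111 Δ1=0011 | 1Δ
t=10: Δ0=0011 Δ1=0111 Δ2=0110 Δ3=1110 | 3Δ
t=11: Δ0=1110 Δ1=1010 | 1Δ
t=12: Δ0=1010 Δ1=1110 Δ2=1111 Δ3=0111 | 3Δ
t=13: Δ0=0111 Δ1=0011 | 1Δ
t=14: Δ0=0011 Δ1=0111 Δ2=0110 Δ3=1110 | 3Δ
t=15: Δ0=1110 Δ1=1010 | 1Δ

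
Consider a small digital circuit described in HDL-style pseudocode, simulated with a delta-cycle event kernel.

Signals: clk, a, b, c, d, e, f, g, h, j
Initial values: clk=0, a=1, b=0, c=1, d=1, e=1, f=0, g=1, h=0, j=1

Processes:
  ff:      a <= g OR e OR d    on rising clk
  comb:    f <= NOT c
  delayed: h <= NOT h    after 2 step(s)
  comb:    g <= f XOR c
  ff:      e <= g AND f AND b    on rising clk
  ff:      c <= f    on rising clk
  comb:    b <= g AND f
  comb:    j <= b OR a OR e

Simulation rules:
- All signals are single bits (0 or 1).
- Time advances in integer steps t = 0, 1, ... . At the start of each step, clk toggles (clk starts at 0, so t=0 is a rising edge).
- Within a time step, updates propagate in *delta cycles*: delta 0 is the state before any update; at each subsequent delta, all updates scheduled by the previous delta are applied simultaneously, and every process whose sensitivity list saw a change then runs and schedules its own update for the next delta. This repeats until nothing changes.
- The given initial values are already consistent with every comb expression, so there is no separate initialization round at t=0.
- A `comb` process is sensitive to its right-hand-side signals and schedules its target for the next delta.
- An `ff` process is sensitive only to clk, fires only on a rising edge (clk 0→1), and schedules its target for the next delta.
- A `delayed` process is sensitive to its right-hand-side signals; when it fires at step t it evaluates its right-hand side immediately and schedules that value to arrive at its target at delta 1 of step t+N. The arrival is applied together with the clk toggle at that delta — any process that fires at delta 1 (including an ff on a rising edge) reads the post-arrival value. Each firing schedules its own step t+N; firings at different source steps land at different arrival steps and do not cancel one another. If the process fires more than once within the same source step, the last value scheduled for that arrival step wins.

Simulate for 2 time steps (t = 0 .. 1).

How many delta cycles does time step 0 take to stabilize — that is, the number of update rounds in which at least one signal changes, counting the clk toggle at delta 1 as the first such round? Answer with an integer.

5

t=0 Δ0: b=0 clk=0 g=1 d=1 e=1 j=1 c=1 h=0 f=0 a=1
  Δ1: clk:0→1
  Δ2: e:1→0, c:1→0
  Δ3: g:1→0, f:0→1
  Δ4: g:0→1
  Δ5: b:0→1
  (5Δ to stable)
t=1 Δ0: b=1 clk=1 g=1 d=1 e=0 j=1 c=0 h=0 f=1 a=1
  Δ1: clk:1→0
  (1Δ to stable)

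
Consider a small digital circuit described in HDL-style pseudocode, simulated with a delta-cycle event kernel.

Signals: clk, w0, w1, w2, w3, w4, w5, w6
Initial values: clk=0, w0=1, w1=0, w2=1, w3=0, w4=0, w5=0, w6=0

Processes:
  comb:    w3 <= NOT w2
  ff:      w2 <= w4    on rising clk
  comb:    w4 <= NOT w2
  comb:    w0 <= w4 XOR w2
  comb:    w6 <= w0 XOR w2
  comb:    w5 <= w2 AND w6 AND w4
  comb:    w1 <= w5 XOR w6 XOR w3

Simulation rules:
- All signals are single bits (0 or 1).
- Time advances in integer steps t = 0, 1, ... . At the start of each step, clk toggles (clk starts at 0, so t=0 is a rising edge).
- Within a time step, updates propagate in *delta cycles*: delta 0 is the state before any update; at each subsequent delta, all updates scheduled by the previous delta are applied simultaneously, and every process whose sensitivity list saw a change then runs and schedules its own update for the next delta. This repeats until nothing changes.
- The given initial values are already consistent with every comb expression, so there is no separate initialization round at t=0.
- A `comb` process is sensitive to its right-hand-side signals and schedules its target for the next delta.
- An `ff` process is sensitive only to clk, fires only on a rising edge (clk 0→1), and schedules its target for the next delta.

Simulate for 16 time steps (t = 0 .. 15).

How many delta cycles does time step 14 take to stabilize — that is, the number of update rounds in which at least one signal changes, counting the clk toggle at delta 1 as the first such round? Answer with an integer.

[bits: w6,w3,w2,clk,w0,w5,w1,w4]
t=0: Δ0=00101000 Δ1=00111000 Δ2=00011000 Δ3=11010001 Δ4=01011001 Δ5=11011011 Δ6=11011001 | 6Δ
t=1: Δ0=11011001 Δ1=11001001 | 1Δ
t=2: Δ0=11001001 Δ1=11011001 Δ2=11111001 Δ3=00110100 Δ4=10111010 Δ5=00111010 Δ6=00111000 | 6Δ
t=3: Δ0=00111000 Δ1=00101000 | 1Δ
t=4: Δ0=00101000 Δ1=00111000 Δ2=00011000 Δ3=11010001 Δ4=01011001 Δ5=11011011 Δ6=11011001 | 6Δ
t=5: Δ0=11011001 Δ1=11001001 | 1Δ
t=6: Δ0=11001001 Δ1=11011001 Δ2=11111001 Δ3=00110100 Δ4=10111010 Δ5=00111010 Δ6=00111000 | 6Δ
t=7: Δ0=00111000 Δ1=00101000 | 1Δ
t=8: Δ0=00101000 Δ1=00111000 Δ2=00011000 Δ3=11010001 Δ4=01011001 Δ5=11011011 Δ6=11011001 | 6Δ
t=9: Δ0=11011001 Δ1=11001001 | 1Δ
t=10: Δ0=11001001 Δ1=11011001 Δ2=11111001 Δ3=00110100 Δ4=10111010 Δ5=00111010 Δ6=00111000 | 6Δ
t=11: Δ0=00111000 Δ1=00101000 | 1Δ
t=12: Δ0=00101000 Δ1=00111000 Δ2=00011000 Δ3=11010001 Δ4=01011001 Δ5=11011011 Δ6=11011001 | 6Δ
t=13: Δ0=11011001 Δ1=11001001 | 1Δ
t=14: Δ0=11001001 Δ1=11011001 Δ2=11111001 Δ3=00110100 Δ4=10111010 Δ5=00111010 Δ6=00111000 | 6Δ
t=15: Δ0=00111000 Δ1=00101000 | 1Δ

6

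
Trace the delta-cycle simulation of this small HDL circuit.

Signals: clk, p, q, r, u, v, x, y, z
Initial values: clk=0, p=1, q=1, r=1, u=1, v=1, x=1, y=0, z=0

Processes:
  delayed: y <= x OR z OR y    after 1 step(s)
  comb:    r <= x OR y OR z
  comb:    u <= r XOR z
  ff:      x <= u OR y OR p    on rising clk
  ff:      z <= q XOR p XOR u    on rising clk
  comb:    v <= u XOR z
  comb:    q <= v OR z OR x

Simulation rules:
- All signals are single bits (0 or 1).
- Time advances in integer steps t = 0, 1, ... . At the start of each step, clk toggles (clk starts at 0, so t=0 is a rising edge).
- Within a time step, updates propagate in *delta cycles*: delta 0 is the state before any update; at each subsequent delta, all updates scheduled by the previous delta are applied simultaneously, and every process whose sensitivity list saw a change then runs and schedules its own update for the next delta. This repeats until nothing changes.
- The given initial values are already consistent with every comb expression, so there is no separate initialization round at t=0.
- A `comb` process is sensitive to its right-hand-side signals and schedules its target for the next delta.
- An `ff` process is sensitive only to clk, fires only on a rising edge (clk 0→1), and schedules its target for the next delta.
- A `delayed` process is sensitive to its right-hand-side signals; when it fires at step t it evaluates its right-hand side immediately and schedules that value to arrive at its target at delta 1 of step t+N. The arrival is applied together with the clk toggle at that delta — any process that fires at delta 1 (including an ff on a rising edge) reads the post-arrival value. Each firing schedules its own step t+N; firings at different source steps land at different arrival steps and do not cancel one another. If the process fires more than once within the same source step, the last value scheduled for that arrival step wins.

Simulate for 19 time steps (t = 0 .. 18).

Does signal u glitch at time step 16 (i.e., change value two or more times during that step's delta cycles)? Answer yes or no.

no

t=0 Δ0: v=1 clk=0 u=1 p=1 q=1 x=1 r=1 z=0 y=0
  Δ1: clk:0→1
  Δ2: z:0→1
  Δ3: v:1→0, u:1→0
  Δ4: v:0→1
  (4Δ to stable)
t=1 Δ0: v=1 clk=1 u=0 p=1 q=1 x=1 r=1 z=1 y=0
  Δ1: clk:1→0, y:0→1
  (1Δ to stable)
t=2 Δ0: v=1 clk=0 u=0 p=1 q=1 x=1 r=1 z=1 y=1
  Δ1: clk:0→1
  Δ2: z:1→0
  Δ3: v:1→0, u:0→1
  Δ4: v:0→1
  (4Δ to stable)
t=3 Δ0: v=1 clk=1 u=1 p=1 q=1 x=1 r=1 z=0 y=1
  Δ1: clk:1→0
  (1Δ to stable)
t=4 Δ0: v=1 clk=0 u=1 p=1 q=1 x=1 r=1 z=0 y=1
  Δ1: clk:0→1
  Δ2: z:0→1
  Δ3: v:1→0, u:1→0
  Δ4: v:0→1
  (4Δ to stable)
t=5 Δ0: v=1 clk=1 u=0 p=1 q=1 x=1 r=1 z=1 y=1
  Δ1: clk:1→0
  (1Δ to stable)
t=6 Δ0: v=1 clk=0 u=0 p=1 q=1 x=1 r=1 z=1 y=1
  Δ1: clk:0→1
  Δ2: z:1→0
  Δ3: v:1→0, u:0→1
  Δ4: v:0→1
  (4Δ to stable)
t=7 Δ0: v=1 clk=1 u=1 p=1 q=1 x=1 r=1 z=0 y=1
  Δ1: clk:1→0
  (1Δ to stable)
t=8 Δ0: v=1 clk=0 u=1 p=1 q=1 x=1 r=1 z=0 y=1
  Δ1: clk:0→1
  Δ2: z:0→1
  Δ3: v:1→0, u:1→0
  Δ4: v:0→1
  (4Δ to stable)
t=9 Δ0: v=1 clk=1 u=0 p=1 q=1 x=1 r=1 z=1 y=1
  Δ1: clk:1→0
  (1Δ to stable)
t=10 Δ0: v=1 clk=0 u=0 p=1 q=1 x=1 r=1 z=1 y=1
  Δ1: clk:0→1
  Δ2: z:1→0
  Δ3: v:1→0, u:0→1
  Δ4: v:0→1
  (4Δ to stable)
t=11 Δ0: v=1 clk=1 u=1 p=1 q=1 x=1 r=1 z=0 y=1
  Δ1: clk:1→0
  (1Δ to stable)
t=12 Δ0: v=1 clk=0 u=1 p=1 q=1 x=1 r=1 z=0 y=1
  Δ1: clk:0→1
  Δ2: z:0→1
  Δ3: v:1→0, u:1→0
  Δ4: v:0→1
  (4Δ to stable)
t=13 Δ0: v=1 clk=1 u=0 p=1 q=1 x=1 r=1 z=1 y=1
  Δ1: clk:1→0
  (1Δ to stable)
t=14 Δ0: v=1 clk=0 u=0 p=1 q=1 x=1 r=1 z=1 y=1
  Δ1: clk:0→1
  Δ2: z:1→0
  Δ3: v:1→0, u:0→1
  Δ4: v:0→1
  (4Δ to stable)
t=15 Δ0: v=1 clk=1 u=1 p=1 q=1 x=1 r=1 z=0 y=1
  Δ1: clk:1→0
  (1Δ to stable)
t=16 Δ0: v=1 clk=0 u=1 p=1 q=1 x=1 r=1 z=0 y=1
  Δ1: clk:0→1
  Δ2: z:0→1
  Δ3: v:1→0, u:1→0
  Δ4: v:0→1
  (4Δ to stable)
t=17 Δ0: v=1 clk=1 u=0 p=1 q=1 x=1 r=1 z=1 y=1
  Δ1: clk:1→0
  (1Δ to stable)
t=18 Δ0: v=1 clk=0 u=0 p=1 q=1 x=1 r=1 z=1 y=1
  Δ1: clk:0→1
  Δ2: z:1→0
  Δ3: v:1→0, u:0→1
  Δ4: v:0→1
  (4Δ to stable)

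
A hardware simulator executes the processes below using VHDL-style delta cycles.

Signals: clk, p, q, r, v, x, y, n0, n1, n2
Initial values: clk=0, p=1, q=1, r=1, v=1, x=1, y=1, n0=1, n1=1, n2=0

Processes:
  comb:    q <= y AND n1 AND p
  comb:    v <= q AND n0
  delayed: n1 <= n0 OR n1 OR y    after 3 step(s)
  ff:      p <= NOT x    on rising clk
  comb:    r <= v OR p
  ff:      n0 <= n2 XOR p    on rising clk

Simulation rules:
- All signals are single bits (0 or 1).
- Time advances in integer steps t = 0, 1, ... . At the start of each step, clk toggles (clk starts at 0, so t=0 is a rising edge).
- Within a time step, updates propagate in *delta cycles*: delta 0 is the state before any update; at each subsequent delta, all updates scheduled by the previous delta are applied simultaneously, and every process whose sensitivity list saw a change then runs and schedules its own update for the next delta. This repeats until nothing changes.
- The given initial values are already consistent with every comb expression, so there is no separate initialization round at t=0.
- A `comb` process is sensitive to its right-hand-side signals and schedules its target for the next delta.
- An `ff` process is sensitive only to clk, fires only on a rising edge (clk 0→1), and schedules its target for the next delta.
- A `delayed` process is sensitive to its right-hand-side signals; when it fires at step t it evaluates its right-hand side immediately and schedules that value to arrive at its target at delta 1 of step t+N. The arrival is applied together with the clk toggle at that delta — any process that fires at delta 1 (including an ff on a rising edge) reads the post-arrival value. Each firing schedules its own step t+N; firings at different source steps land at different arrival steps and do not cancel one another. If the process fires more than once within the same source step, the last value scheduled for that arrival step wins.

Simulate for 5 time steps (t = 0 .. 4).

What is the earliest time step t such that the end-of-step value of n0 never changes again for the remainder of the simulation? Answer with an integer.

t0.Δ0 n1=1 n0=1 r=1 x=1 n2=0 y=1 clk=0 q=1 p=1 v=1
t0.Δ1 n1=1 n0=1 r=1 x=1 n2=0 y=1 clk=1 q=1 p=1 v=1
t0.Δ2 n1=1 n0=1 r=1 x=1 n2=0 y=1 clk=1 q=1 p=0 v=1
t0.Δ3 n1=1 n0=1 r=1 x=1 n2=0 y=1 clk=1 q=0 p=0 v=1
t0.Δ4 n1=1 n0=1 r=1 x=1 n2=0 y=1 clk=1 q=0 p=0 v=0
t0.Δ5 n1=1 n0=1 r=0 x=1 n2=0 y=1 clk=1 q=0 p=0 v=0
t1.Δ0 n1=1 n0=1 r=0 x=1 n2=0 y=1 clk=1 q=0 p=0 v=0
t1.Δ1 n1=1 n0=1 r=0 x=1 n2=0 y=1 clk=0 q=0 p=0 v=0
t2.Δ0 n1=1 n0=1 r=0 x=1 n2=0 y=1 clk=0 q=0 p=0 v=0
t2.Δ1 n1=1 n0=1 r=0 x=1 n2=0 y=1 clk=1 q=0 p=0 v=0
t2.Δ2 n1=1 n0=0 r=0 x=1 n2=0 y=1 clk=1 q=0 p=0 v=0
t3.Δ0 n1=1 n0=0 r=0 x=1 n2=0 y=1 clk=1 q=0 p=0 v=0
t3.Δ1 n1=1 n0=0 r=0 x=1 n2=0 y=1 clk=0 q=0 p=0 v=0
t4.Δ0 n1=1 n0=0 r=0 x=1 n2=0 y=1 clk=0 q=0 p=0 v=0
t4.Δ1 n1=1 n0=0 r=0 x=1 n2=0 y=1 clk=1 q=0 p=0 v=0

2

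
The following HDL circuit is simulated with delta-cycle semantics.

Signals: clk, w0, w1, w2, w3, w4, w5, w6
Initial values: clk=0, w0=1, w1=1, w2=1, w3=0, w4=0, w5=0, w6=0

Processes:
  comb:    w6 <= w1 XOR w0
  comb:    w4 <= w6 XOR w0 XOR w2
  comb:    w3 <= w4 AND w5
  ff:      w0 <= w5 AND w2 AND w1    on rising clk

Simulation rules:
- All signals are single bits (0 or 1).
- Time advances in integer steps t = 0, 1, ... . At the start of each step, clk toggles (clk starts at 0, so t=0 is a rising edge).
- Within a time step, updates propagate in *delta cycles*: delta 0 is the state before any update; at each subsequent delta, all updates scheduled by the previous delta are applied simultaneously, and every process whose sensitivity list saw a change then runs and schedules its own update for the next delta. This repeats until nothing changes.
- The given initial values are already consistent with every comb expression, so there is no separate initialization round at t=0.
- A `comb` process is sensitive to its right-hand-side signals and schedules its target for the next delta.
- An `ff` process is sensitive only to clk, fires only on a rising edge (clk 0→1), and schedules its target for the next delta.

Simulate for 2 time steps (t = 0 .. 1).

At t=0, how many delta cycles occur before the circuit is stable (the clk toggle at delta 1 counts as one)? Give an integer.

4

t0.Δ0 w5=0 w6=0 w1=1 w4=0 clk=0 w3=0 w0=1 w2=1
t0.Δ1 w5=0 w6=0 w1=1 w4=0 clk=1 w3=0 w0=1 w2=1
t0.Δ2 w5=0 w6=0 w1=1 w4=0 clk=1 w3=0 w0=0 w2=1
t0.Δ3 w5=0 w6=1 w1=1 w4=1 clk=1 w3=0 w0=0 w2=1
t0.Δ4 w5=0 w6=1 w1=1 w4=0 clk=1 w3=0 w0=0 w2=1
t1.Δ0 w5=0 w6=1 w1=1 w4=0 clk=1 w3=0 w0=0 w2=1
t1.Δ1 w5=0 w6=1 w1=1 w4=0 clk=0 w3=0 w0=0 w2=1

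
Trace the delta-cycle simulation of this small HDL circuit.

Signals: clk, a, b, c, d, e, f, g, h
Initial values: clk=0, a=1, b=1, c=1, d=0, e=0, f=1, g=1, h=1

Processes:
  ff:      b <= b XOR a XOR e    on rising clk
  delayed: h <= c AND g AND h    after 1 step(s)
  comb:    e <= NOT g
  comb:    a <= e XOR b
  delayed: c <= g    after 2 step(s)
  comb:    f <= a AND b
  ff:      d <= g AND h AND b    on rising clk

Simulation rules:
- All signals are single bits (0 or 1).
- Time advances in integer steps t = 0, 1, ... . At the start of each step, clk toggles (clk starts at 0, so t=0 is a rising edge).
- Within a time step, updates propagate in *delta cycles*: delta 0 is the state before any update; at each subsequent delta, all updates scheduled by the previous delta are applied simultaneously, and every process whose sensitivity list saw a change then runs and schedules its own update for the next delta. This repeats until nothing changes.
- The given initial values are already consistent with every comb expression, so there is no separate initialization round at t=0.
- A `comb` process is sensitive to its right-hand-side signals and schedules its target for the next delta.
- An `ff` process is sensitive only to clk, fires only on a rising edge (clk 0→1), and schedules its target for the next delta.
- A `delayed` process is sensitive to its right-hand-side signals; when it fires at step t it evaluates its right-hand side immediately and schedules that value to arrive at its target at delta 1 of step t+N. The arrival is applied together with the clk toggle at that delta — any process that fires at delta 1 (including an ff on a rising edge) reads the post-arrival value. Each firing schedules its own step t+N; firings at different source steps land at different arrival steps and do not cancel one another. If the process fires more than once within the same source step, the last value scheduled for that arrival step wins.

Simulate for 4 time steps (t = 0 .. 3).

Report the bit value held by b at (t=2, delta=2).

t0.Δ0 a=1 d=0 f=1 b=1 e=0 clk=0 h=1 c=1 g=1
t0.Δ1 a=1 d=0 f=1 b=1 e=0 clk=1 h=1 c=1 g=1
t0.Δ2 a=1 d=1 f=1 b=0 e=0 clk=1 h=1 c=1 g=1
t0.Δ3 a=0 d=1 f=0 b=0 e=0 clk=1 h=1 c=1 g=1
t1.Δ0 a=0 d=1 f=0 b=0 e=0 clk=1 h=1 c=1 g=1
t1.Δ1 a=0 d=1 f=0 b=0 e=0 clk=0 h=1 c=1 g=1
t2.Δ0 a=0 d=1 f=0 b=0 e=0 clk=0 h=1 c=1 g=1
t2.Δ1 a=0 d=1 f=0 b=0 e=0 clk=1 h=1 c=1 g=1
t2.Δ2 a=0 d=0 f=0 b=0 e=0 clk=1 h=1 c=1 g=1
t3.Δ0 a=0 d=0 f=0 b=0 e=0 clk=1 h=1 c=1 g=1
t3.Δ1 a=0 d=0 f=0 b=0 e=0 clk=0 h=1 c=1 g=1

0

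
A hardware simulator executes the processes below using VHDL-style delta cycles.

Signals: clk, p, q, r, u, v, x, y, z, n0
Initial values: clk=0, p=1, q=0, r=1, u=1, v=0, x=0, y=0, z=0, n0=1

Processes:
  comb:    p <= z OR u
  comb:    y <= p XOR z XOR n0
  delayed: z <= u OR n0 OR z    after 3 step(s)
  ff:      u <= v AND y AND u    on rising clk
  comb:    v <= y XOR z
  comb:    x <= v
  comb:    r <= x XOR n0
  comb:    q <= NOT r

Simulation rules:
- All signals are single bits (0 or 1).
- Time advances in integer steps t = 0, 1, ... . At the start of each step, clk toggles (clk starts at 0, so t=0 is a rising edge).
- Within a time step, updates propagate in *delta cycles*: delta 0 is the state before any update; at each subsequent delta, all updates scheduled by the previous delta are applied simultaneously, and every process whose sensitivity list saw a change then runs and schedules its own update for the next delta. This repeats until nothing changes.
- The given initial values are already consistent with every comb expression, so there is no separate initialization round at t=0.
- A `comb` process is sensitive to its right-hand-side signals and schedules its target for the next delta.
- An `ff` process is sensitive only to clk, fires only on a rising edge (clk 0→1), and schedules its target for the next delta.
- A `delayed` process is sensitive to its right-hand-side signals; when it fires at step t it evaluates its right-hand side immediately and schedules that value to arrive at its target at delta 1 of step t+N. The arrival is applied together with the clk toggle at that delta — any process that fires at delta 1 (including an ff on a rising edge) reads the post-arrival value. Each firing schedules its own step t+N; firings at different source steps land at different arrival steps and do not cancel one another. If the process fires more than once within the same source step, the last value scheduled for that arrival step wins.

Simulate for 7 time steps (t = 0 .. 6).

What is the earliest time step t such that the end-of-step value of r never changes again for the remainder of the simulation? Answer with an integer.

3

t0.Δ0 clk=0 q=0 v=0 y=0 p=1 u=1 z=0 r=1 x=0 n0=1
t0.Δ1 clk=1 q=0 v=0 y=0 p=1 u=1 z=0 r=1 x=0 n0=1
t0.Δ2 clk=1 q=0 v=0 y=0 p=1 u=0 z=0 r=1 x=0 n0=1
t0.Δ3 clk=1 q=0 v=0 y=0 p=0 u=0 z=0 r=1 x=0 n0=1
t0.Δ4 clk=1 q=0 v=0 y=1 p=0 u=0 z=0 r=1 x=0 n0=1
t0.Δ5 clk=1 q=0 v=1 y=1 p=0 u=0 z=0 r=1 x=0 n0=1
t0.Δ6 clk=1 q=0 v=1 y=1 p=0 u=0 z=0 r=1 x=1 n0=1
t0.Δ7 clk=1 q=0 v=1 y=1 p=0 u=0 z=0 r=0 x=1 n0=1
t0.Δ8 clk=1 q=1 v=1 y=1 p=0 u=0 z=0 r=0 x=1 n0=1
t1.Δ0 clk=1 q=1 v=1 y=1 p=0 u=0 z=0 r=0 x=1 n0=1
t1.Δ1 clk=0 q=1 v=1 y=1 p=0 u=0 z=0 r=0 x=1 n0=1
t2.Δ0 clk=0 q=1 v=1 y=1 p=0 u=0 z=0 r=0 x=1 n0=1
t2.Δ1 clk=1 q=1 v=1 y=1 p=0 u=0 z=0 r=0 x=1 n0=1
t3.Δ0 clk=1 q=1 v=1 y=1 p=0 u=0 z=0 r=0 x=1 n0=1
t3.Δ1 clk=0 q=1 v=1 y=1 p=0 u=0 z=1 r=0 x=1 n0=1
t3.Δ2 clk=0 q=1 v=0 y=0 p=1 u=0 z=1 r=0 x=1 n0=1
t3.Δ3 clk=0 q=1 v=1 y=1 p=1 u=0 z=1 r=0 x=0 n0=1
t3.Δ4 clk=0 q=1 v=0 y=1 p=1 u=0 z=1 r=1 x=1 n0=1
t3.Δ5 clk=0 q=0 v=0 y=1 p=1 u=0 z=1 r=0 x=0 n0=1
t3.Δ6 clk=0 q=1 v=0 y=1 p=1 u=0 z=1 r=1 x=0 n0=1
t3.Δ7 clk=0 q=0 v=0 y=1 p=1 u=0 z=1 r=1 x=0 n0=1
t4.Δ0 clk=0 q=0 v=0 y=1 p=1 u=0 z=1 r=1 x=0 n0=1
t4.Δ1 clk=1 q=0 v=0 y=1 p=1 u=0 z=1 r=1 x=0 n0=1
t5.Δ0 clk=1 q=0 v=0 y=1 p=1 u=0 z=1 r=1 x=0 n0=1
t5.Δ1 clk=0 q=0 v=0 y=1 p=1 u=0 z=1 r=1 x=0 n0=1
t6.Δ0 clk=0 q=0 v=0 y=1 p=1 u=0 z=1 r=1 x=0 n0=1
t6.Δ1 clk=1 q=0 v=0 y=1 p=1 u=0 z=1 r=1 x=0 n0=1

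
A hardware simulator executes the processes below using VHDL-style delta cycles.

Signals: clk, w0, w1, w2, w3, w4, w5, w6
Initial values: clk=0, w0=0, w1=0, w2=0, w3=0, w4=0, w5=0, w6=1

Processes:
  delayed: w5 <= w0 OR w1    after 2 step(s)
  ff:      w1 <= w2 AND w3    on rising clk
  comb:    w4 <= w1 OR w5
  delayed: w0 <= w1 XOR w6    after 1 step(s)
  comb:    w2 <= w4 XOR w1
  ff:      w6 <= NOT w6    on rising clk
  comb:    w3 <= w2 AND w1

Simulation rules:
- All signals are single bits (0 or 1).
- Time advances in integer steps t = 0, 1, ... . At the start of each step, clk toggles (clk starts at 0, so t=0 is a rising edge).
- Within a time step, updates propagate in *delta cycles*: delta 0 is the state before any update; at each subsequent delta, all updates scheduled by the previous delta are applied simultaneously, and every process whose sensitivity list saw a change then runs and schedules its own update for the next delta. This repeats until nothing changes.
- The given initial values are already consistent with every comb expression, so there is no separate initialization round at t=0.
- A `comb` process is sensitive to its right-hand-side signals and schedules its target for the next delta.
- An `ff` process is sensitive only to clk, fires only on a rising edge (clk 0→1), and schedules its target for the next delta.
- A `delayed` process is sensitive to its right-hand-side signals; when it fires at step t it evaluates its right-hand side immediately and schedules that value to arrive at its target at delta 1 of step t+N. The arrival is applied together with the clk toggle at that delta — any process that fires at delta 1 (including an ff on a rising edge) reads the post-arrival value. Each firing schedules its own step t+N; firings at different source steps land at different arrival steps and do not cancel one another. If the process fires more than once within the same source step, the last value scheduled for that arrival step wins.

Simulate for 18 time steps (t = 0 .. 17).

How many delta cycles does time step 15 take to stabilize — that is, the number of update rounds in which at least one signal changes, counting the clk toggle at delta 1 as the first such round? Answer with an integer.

3

[bits: clk,w3,w5,w1,w6,w2,w4,w0]
t=0: Δ0=00001000 Δ1=10001000 Δ2=10000000 | 2Δ
t=1: Δ0=10000000 Δ1=00000000 | 1Δ
t=2: Δ0=00000000 Δ1=10000000 Δ2=10001000 | 2Δ
t=3: Δ0=10001000 Δ1=00001001 | 1Δ
t=4: Δ0=00001001 Δ1=10001001 Δ2=10000001 | 2Δ
t=5: Δ0=10000001 Δ1=00100000 Δ2=00100010 Δ3=00100110 | 3Δ
t=6: Δ0=00100110 Δ1=10100110 Δ2=10101110 | 2Δ
t=7: Δ0=10101110 Δ1=00001111 Δ2=00001101 Δ3=00001001 | 3Δ
t=8: Δ0=00001001 Δ1=10001001 Δ2=10000001 | 2Δ
t=9: Δ0=10000001 Δ1=00100000 Δ2=00100010 Δ3=00100110 | 3Δ
t=10: Δ0=00100110 Δ1=10100110 Δ2=10101110 | 2Δ
t=11: Δ0=10101110 Δ1=00001111 Δ2=00001101 Δ3=00001001 | 3Δ
t=12: Δ0=00001001 Δ1=10001001 Δ2=10000001 | 2Δ
t=13: Δ0=10000001 Δ1=00100000 Δ2=00100010 Δ3=00100110 | 3Δ
t=14: Δ0=00100110 Δ1=10100110 Δ2=10101110 | 2Δ
t=15: Δ0=10101110 Δ1=00001111 Δ2=00001101 Δ3=00001001 | 3Δ
t=16: Δ0=00001001 Δ1=10001001 Δ2=10000001 | 2Δ
t=17: Δ0=10000001 Δ1=00100000 Δ2=00100010 Δ3=00100110 | 3Δ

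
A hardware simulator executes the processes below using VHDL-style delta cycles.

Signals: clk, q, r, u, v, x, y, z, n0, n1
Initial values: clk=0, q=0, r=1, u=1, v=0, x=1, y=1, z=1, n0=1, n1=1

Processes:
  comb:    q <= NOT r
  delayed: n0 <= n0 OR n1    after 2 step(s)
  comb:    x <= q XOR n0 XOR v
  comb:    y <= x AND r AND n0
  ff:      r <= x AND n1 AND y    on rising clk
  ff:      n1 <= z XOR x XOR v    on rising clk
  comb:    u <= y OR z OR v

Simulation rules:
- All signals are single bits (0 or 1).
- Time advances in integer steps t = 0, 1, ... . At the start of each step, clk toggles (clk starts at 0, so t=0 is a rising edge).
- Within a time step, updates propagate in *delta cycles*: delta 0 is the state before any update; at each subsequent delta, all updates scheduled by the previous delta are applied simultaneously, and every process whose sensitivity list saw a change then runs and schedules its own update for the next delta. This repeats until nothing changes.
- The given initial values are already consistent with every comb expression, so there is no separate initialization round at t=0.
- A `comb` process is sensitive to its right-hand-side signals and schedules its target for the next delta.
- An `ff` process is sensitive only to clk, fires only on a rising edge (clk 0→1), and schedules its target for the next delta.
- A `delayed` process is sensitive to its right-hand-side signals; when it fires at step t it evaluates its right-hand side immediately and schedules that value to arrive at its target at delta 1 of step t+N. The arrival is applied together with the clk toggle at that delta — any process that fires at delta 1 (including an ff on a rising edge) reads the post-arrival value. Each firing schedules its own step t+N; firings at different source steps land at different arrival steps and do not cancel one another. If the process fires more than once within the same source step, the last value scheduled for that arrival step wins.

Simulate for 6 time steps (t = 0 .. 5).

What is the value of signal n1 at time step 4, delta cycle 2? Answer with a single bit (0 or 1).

1

t0.Δ0 u=1 v=0 n1=1 n0=1 clk=0 z=1 x=1 r=1 y=1 q=0
t0.Δ1 u=1 v=0 n1=1 n0=1 clk=1 z=1 x=1 r=1 y=1 q=0
t0.Δ2 u=1 v=0 n1=0 n0=1 clk=1 z=1 x=1 r=1 y=1 q=0
t1.Δ0 u=1 v=0 n1=0 n0=1 clk=1 z=1 x=1 r=1 y=1 q=0
t1.Δ1 u=1 v=0 n1=0 n0=1 clk=0 z=1 x=1 r=1 y=1 q=0
t2.Δ0 u=1 v=0 n1=0 n0=1 clk=0 z=1 x=1 r=1 y=1 q=0
t2.Δ1 u=1 v=0 n1=0 n0=1 clk=1 z=1 x=1 r=1 y=1 q=0
t2.Δ2 u=1 v=0 n1=0 n0=1 clk=1 z=1 x=1 r=0 y=1 q=0
t2.Δ3 u=1 v=0 n1=0 n0=1 clk=1 z=1 x=1 r=0 y=0 q=1
t2.Δ4 u=1 v=0 n1=0 n0=1 clk=1 z=1 x=0 r=0 y=0 q=1
t3.Δ0 u=1 v=0 n1=0 n0=1 clk=1 z=1 x=0 r=0 y=0 q=1
t3.Δ1 u=1 v=0 n1=0 n0=1 clk=0 z=1 x=0 r=0 y=0 q=1
t4.Δ0 u=1 v=0 n1=0 n0=1 clk=0 z=1 x=0 r=0 y=0 q=1
t4.Δ1 u=1 v=0 n1=0 n0=1 clk=1 z=1 x=0 r=0 y=0 q=1
t4.Δ2 u=1 v=0 n1=1 n0=1 clk=1 z=1 x=0 r=0 y=0 q=1
t5.Δ0 u=1 v=0 n1=1 n0=1 clk=1 z=1 x=0 r=0 y=0 q=1
t5.Δ1 u=1 v=0 n1=1 n0=1 clk=0 z=1 x=0 r=0 y=0 q=1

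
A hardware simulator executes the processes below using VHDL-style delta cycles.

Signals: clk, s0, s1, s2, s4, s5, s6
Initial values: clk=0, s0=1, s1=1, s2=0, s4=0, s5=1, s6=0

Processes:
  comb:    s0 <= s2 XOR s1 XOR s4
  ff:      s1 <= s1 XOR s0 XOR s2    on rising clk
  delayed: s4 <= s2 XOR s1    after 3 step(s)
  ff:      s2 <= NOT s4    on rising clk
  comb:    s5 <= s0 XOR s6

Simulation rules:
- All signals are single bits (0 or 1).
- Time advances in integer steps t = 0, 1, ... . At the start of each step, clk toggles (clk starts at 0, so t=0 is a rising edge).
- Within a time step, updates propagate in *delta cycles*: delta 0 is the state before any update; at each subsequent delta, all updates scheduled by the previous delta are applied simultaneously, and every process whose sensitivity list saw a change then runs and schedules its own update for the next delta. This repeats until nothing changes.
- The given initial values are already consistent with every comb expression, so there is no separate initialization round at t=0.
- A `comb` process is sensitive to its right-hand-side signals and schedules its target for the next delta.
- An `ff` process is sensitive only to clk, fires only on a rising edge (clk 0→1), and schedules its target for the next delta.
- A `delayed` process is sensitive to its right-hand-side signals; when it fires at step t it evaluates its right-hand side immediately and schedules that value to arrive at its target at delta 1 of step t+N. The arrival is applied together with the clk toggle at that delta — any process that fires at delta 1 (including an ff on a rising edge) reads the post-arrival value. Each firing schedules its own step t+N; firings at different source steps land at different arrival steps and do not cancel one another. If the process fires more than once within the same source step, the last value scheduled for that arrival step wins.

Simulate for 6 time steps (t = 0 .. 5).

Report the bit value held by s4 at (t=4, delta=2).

t0.Δ0 clk=0 s2=0 s4=0 s1=1 s0=1 s6=0 s5=1
t0.Δ1 clk=1 s2=0 s4=0 s1=1 s0=1 s6=0 s5=1
t0.Δ2 clk=1 s2=1 s4=0 s1=0 s0=1 s6=0 s5=1
t1.Δ0 clk=1 s2=1 s4=0 s1=0 s0=1 s6=0 s5=1
t1.Δ1 clk=0 s2=1 s4=0 s1=0 s0=1 s6=0 s5=1
t2.Δ0 clk=0 s2=1 s4=0 s1=0 s0=1 s6=0 s5=1
t2.Δ1 clk=1 s2=1 s4=0 s1=0 s0=1 s6=0 s5=1
t3.Δ0 clk=1 s2=1 s4=0 s1=0 s0=1 s6=0 s5=1
t3.Δ1 clk=0 s2=1 s4=1 s1=0 s0=1 s6=0 s5=1
t3.Δ2 clk=0 s2=1 s4=1 s1=0 s0=0 s6=0 s5=1
t3.Δ3 clk=0 s2=1 s4=1 s1=0 s0=0 s6=0 s5=0
t4.Δ0 clk=0 s2=1 s4=1 s1=0 s0=0 s6=0 s5=0
t4.Δ1 clk=1 s2=1 s4=1 s1=0 s0=0 s6=0 s5=0
t4.Δ2 clk=1 s2=0 s4=1 s1=1 s0=0 s6=0 s5=0
t5.Δ0 clk=1 s2=0 s4=1 s1=1 s0=0 s6=0 s5=0
t5.Δ1 clk=0 s2=0 s4=1 s1=1 s0=0 s6=0 s5=0

1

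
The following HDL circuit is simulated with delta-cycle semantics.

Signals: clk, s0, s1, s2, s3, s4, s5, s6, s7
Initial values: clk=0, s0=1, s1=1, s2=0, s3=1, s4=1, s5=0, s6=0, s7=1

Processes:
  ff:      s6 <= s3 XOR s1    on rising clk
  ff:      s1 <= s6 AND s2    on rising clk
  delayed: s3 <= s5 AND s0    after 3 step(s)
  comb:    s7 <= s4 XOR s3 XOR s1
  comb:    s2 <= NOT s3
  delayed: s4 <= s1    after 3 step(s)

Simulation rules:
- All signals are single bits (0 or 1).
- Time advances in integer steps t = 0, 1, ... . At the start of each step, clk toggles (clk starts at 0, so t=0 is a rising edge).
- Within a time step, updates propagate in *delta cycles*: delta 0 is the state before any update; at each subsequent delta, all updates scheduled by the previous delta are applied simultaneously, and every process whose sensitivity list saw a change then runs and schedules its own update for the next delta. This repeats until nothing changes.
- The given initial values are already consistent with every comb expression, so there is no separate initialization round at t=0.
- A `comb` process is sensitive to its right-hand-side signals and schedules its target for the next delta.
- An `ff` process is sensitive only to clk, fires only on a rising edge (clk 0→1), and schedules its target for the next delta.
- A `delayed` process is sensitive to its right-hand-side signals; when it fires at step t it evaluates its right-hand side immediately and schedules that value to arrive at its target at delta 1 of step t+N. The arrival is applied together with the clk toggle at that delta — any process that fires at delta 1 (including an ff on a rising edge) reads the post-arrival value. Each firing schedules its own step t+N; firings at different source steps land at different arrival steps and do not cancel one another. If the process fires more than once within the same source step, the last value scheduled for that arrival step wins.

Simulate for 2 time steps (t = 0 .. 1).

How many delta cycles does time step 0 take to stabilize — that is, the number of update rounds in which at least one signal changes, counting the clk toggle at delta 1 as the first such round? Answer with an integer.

t=0 Δ0: s5=0 s7=1 s4=1 s6=0 s2=0 clk=0 s3=1 s1=1 s0=1
  Δ1: clk:0→1
  Δ2: s1:1→0
  Δ3: s7:1→0
  (3Δ to stable)
t=1 Δ0: s5=0 s7=0 s4=1 s6=0 s2=0 clk=1 s3=1 s1=0 s0=1
  Δ1: clk:1→0
  (1Δ to stable)

3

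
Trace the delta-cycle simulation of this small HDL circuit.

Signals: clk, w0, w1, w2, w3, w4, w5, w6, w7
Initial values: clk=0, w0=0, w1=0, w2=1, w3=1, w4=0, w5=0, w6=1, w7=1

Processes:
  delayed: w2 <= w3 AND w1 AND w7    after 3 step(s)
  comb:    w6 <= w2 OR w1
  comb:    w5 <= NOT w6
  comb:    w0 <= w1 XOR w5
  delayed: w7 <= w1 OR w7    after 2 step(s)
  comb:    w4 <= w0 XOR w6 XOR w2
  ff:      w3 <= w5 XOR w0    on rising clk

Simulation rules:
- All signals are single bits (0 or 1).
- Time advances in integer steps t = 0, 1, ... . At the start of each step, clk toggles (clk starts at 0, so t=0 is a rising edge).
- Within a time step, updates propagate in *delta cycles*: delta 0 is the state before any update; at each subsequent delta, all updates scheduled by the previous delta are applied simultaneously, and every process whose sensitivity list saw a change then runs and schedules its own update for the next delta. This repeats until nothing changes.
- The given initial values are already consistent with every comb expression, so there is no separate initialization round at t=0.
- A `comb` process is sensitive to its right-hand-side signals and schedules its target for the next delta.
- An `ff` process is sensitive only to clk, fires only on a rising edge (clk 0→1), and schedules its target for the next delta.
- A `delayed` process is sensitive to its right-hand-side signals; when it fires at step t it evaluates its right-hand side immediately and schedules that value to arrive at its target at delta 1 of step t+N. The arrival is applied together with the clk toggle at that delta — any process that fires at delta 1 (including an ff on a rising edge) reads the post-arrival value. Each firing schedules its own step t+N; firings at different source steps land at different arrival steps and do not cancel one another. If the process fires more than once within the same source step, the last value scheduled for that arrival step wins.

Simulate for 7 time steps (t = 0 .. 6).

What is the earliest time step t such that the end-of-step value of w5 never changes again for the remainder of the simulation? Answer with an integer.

t=0 Δ0: w6=1 w4=0 w5=0 w1=0 w7=1 clk=0 w2=1 w3=1 w0=0
  Δ1: clk:0→1
  Δ2: w3:1→0
  (2Δ to stable)
t=1 Δ0: w6=1 w4=0 w5=0 w1=0 w7=1 clk=1 w2=1 w3=0 w0=0
  Δ1: clk:1→0
  (1Δ to stable)
t=2 Δ0: w6=1 w4=0 w5=0 w1=0 w7=1 clk=0 w2=1 w3=0 w0=0
  Δ1: clk:0→1
  (1Δ to stable)
t=3 Δ0: w6=1 w4=0 w5=0 w1=0 w7=1 clk=1 w2=1 w3=0 w0=0
  Δ1: clk:1→0, w2:1→0
  Δ2: w6:1→0, w4:0→1
  Δ3: w4:1→0, w5:0→1
  Δ4: w0:0→1
  Δ5: w4:0→1
  (5Δ to stable)
t=4 Δ0: w6=0 w4=1 w5=1 w1=0 w7=1 clk=0 w2=0 w3=0 w0=1
  Δ1: clk:0→1
  (1Δ to stable)
t=5 Δ0: w6=0 w4=1 w5=1 w1=0 w7=1 clk=1 w2=0 w3=0 w0=1
  Δ1: clk:1→0
  (1Δ to stable)
t=6 Δ0: w6=0 w4=1 w5=1 w1=0 w7=1 clk=0 w2=0 w3=0 w0=1
  Δ1: clk:0→1
  (1Δ to stable)

3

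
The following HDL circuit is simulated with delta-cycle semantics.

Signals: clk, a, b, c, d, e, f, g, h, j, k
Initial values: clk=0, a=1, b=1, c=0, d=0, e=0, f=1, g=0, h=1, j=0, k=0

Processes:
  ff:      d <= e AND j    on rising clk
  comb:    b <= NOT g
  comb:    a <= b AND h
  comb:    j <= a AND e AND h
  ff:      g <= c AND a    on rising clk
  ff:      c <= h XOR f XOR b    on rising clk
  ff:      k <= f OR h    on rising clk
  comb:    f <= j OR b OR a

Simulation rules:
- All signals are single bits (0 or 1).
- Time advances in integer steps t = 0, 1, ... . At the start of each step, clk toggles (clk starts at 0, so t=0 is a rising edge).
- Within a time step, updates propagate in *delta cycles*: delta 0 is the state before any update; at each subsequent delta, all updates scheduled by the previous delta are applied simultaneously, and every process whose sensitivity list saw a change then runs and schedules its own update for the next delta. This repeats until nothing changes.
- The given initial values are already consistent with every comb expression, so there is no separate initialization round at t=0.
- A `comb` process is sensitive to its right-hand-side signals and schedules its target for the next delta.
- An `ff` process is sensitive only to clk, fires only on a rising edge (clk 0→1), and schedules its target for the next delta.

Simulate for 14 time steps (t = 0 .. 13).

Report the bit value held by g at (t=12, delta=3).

0

[bits: e,f,j,d,g,b,a,h,clk,k,c]
t=0: Δ0=01000111000 Δ1=01000111100 Δ2=01000111111 | 2Δ
t=1: Δ0=01000111111 Δ1=01000111011 | 1Δ
t=2: Δ0=01000111011 Δ1=01000111111 Δ2=01001111111 Δ3=01001011111 Δ4=01001001111 Δ5=00001001111 | 5Δ
t=3: Δ0=00001001111 Δ1=00001001011 | 1Δ
t=4: Δ0=00001001011 Δ1=00001001111 Δ2=00000001111 Δ3=00000101111 Δ4=01000111111 | 4Δ
t=5: Δ0=01000111111 Δ1=01000111011 | 1Δ
t=6: Δ0=01000111011 Δ1=01000111111 Δ2=01001111111 Δ3=01001011111 Δ4=01001001111 Δ5=00001001111 | 5Δ
t=7: Δ0=00001001111 Δ1=00001001011 | 1Δ
t=8: Δ0=00001001011 Δ1=00001001111 Δ2=00000001111 Δ3=00000101111 Δ4=01000111111 | 4Δ
t=9: Δ0=01000111111 Δ1=01000111011 | 1Δ
t=10: Δ0=01000111011 Δ1=01000111111 Δ2=01001111111 Δ3=01001011111 Δ4=01001001111 Δ5=00001001111 | 5Δ
t=11: Δ0=00001001111 Δ1=00001001011 | 1Δ
t=12: Δ0=00001001011 Δ1=00001001111 Δ2=00000001111 Δ3=00000101111 Δ4=01000111111 | 4Δ
t=13: Δ0=01000111111 Δ1=01000111011 | 1Δ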